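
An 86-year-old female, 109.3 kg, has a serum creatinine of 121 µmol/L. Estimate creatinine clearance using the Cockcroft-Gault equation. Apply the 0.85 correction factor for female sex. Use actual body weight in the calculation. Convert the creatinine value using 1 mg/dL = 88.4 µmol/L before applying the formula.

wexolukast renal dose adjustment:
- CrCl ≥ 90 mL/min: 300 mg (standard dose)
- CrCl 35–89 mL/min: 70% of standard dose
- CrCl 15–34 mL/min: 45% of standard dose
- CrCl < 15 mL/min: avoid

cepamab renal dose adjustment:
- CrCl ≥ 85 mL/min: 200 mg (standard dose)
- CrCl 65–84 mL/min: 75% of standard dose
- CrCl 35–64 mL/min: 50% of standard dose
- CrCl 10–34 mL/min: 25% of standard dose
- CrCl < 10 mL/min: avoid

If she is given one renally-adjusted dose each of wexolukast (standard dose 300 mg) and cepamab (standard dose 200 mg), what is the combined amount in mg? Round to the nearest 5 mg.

SCr = 121 / 88.4 = 1.369 mg/dL
CrCl = (140 − 86) × 109.3 / (72 × 1.369) × 0.85 = 5902.2 / 98.57 × 0.85 ≈ 50.9 mL/min
CrCl ≈ 51 mL/min.
wexolukast: 35–89 mL/min → 70% of 300 mg = 210 mg.
cepamab: 35–64 mL/min → 50% of 200 mg = 100 mg.
Total = 210 + 100 = 310 mg.

310 mg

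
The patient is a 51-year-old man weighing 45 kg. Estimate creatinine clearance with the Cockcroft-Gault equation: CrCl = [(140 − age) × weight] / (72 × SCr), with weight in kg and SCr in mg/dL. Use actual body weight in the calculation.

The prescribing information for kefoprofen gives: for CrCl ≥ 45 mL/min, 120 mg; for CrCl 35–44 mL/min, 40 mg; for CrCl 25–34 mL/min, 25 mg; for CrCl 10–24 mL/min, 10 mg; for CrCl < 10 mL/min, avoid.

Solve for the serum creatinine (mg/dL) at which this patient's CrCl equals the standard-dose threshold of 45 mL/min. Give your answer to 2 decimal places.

1.24 mg/dL

Standard dose requires CrCl ≥ 45 mL/min.
Set (140 − 51) × 45 / (72 × SCr) = 45
SCr = (140 − 51) × 45 / (72 × 45) = 1.236 mg/dL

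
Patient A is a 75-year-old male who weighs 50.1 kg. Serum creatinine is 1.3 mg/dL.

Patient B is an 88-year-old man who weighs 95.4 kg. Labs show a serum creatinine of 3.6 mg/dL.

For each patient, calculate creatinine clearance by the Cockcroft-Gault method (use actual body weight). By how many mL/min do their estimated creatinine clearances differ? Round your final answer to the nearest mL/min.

16 mL/min

Patient A: CrCl = (140 − 75) × 50.1 / (72 × 1.3) = 3256.5 / 93.60 ≈ 34.8 mL/min
Patient B: CrCl = (140 − 88) × 95.4 / (72 × 3.6) = 4960.8 / 259.20 ≈ 19.1 mL/min
|34.8 − 19.1| = 15.7 mL/min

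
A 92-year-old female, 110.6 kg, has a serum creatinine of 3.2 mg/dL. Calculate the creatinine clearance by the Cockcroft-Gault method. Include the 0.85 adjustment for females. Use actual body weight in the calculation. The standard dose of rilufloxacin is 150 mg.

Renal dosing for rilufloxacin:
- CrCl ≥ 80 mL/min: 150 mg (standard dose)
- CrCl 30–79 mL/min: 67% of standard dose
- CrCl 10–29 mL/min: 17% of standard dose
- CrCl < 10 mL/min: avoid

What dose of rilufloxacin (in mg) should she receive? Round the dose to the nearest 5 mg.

CrCl = (140 − 92) × 110.6 / (72 × 3.2) × 0.85 = 5308.8 / 230.40 × 0.85 ≈ 19.6 mL/min
CrCl ≈ 20 mL/min → bracket 10–29 mL/min.
17% of 150 mg = 25.5 mg → 25 mg

25 mg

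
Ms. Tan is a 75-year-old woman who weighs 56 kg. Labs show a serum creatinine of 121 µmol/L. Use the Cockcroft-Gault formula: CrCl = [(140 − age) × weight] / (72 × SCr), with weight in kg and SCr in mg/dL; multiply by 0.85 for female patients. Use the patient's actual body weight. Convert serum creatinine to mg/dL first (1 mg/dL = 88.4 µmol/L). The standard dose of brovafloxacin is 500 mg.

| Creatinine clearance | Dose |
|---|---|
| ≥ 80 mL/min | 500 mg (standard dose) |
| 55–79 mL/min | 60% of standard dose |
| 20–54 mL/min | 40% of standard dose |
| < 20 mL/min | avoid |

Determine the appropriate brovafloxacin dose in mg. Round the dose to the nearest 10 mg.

200 mg

SCr = 121 / 88.4 = 1.369 mg/dL
CrCl = (140 − 75) × 56 / (72 × 1.369) × 0.85 = 3640.0 / 98.57 × 0.85 ≈ 31.4 mL/min
CrCl ≈ 31 mL/min → bracket 20–54 mL/min.
40% of 500 mg = 200 mg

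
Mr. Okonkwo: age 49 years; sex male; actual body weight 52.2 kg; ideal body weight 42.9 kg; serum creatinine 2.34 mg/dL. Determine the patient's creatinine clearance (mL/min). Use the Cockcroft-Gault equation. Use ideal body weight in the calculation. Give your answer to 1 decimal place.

23.2 mL/min

CrCl = (140 − 49) × 42.9 / (72 × 2.34) = 3903.9 / 168.48 ≈ 23.2 mL/min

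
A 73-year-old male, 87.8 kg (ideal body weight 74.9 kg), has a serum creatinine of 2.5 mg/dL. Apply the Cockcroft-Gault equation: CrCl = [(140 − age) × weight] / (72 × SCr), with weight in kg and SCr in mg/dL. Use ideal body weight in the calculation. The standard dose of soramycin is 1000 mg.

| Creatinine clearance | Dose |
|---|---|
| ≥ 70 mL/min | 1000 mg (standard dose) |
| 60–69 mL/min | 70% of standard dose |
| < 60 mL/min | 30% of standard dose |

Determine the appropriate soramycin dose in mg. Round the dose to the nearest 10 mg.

CrCl = (140 − 73) × 74.9 / (72 × 2.5) = 5018.3 / 180.00 ≈ 27.9 mL/min
CrCl ≈ 28 mL/min → bracket < 60 mL/min.
30% of 1000 mg = 300 mg

300 mg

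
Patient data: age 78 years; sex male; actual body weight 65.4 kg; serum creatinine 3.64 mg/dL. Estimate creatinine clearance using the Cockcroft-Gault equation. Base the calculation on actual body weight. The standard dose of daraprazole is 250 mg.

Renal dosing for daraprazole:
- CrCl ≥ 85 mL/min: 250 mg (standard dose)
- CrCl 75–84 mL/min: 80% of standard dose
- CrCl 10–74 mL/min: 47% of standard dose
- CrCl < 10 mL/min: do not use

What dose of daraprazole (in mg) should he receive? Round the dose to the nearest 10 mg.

CrCl = (140 − 78) × 65.4 / (72 × 3.64) = 4054.8 / 262.08 ≈ 15.5 mL/min
CrCl ≈ 15 mL/min → bracket 10–74 mL/min.
47% of 250 mg = 117.5 mg → 120 mg

120 mg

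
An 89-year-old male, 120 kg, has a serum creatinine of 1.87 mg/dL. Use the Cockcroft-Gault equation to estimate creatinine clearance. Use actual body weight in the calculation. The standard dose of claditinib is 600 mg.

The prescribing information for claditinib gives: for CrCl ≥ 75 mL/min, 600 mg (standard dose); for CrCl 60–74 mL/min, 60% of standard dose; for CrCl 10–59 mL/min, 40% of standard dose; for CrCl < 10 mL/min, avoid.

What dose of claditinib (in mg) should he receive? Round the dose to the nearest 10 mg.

240 mg

CrCl = (140 − 89) × 120 / (72 × 1.87) = 6120.0 / 134.64 ≈ 45.5 mL/min
CrCl ≈ 45 mL/min → bracket 10–59 mL/min.
40% of 600 mg = 240 mg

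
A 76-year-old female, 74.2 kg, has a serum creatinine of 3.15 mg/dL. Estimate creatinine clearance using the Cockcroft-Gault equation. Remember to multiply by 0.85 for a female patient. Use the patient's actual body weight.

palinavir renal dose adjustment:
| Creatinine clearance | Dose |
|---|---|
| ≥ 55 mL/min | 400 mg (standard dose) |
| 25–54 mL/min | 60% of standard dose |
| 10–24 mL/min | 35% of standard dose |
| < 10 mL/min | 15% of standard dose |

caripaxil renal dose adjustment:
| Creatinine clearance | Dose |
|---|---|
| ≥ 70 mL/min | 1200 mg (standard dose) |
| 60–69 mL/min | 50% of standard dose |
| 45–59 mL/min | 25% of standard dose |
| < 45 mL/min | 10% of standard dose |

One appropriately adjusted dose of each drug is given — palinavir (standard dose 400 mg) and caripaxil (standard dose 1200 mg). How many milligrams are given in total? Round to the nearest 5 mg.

260 mg

CrCl = (140 − 76) × 74.2 / (72 × 3.15) × 0.85 = 4748.8 / 226.80 × 0.85 ≈ 17.8 mL/min
CrCl ≈ 18 mL/min.
palinavir: 10–24 mL/min → 35% of 400 mg = 140 mg.
caripaxil: < 45 mL/min → 10% of 1200 mg = 120 mg.
Total = 140 + 120 = 260 mg.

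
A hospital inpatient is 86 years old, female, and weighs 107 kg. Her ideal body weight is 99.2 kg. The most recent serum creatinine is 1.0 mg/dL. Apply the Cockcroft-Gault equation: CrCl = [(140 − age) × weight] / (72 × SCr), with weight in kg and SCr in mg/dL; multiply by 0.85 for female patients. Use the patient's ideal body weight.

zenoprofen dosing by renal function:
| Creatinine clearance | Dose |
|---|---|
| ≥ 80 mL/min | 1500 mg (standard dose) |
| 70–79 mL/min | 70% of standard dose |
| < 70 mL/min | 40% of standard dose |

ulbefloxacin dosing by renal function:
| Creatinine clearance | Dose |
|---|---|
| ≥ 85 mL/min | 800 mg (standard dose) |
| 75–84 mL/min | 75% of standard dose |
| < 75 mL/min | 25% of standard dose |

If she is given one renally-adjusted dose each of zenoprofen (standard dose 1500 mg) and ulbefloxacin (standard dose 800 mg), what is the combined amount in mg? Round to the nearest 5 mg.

CrCl = (140 − 86) × 99.2 / (72 × 1) × 0.85 = 5356.8 / 72.00 × 0.85 ≈ 63.2 mL/min
CrCl ≈ 63 mL/min.
zenoprofen: < 70 mL/min → 40% of 1500 mg = 600 mg.
ulbefloxacin: < 75 mL/min → 25% of 800 mg = 200 mg.
Total = 600 + 200 = 800 mg.

800 mg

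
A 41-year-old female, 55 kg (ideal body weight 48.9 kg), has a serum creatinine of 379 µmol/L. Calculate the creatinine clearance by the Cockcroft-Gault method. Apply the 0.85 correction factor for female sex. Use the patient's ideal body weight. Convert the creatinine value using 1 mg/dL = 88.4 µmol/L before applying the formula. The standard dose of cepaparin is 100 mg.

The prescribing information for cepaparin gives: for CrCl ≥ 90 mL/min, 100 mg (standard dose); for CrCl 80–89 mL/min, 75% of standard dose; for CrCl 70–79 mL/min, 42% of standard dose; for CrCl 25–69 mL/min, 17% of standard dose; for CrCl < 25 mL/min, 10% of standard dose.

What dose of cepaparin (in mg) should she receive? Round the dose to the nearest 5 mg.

SCr = 379 / 88.4 = 4.287 mg/dL
CrCl = (140 − 41) × 48.9 / (72 × 4.287) × 0.85 = 4841.1 / 308.66 × 0.85 ≈ 13.3 mL/min
CrCl ≈ 13 mL/min → bracket < 25 mL/min.
10% of 100 mg = 10 mg

10 mg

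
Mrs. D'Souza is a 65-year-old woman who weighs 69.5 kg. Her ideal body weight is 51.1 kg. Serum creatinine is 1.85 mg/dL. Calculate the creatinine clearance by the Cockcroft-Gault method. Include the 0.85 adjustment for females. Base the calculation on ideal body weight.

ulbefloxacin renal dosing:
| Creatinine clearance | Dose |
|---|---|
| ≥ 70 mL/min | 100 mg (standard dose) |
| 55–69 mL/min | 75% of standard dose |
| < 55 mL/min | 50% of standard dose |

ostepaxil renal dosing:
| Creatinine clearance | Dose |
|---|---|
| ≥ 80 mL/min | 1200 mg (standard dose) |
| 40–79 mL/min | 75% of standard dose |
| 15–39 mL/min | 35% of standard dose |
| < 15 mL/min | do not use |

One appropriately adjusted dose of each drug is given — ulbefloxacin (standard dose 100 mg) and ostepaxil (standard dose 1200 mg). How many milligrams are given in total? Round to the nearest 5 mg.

470 mg

CrCl = (140 − 65) × 51.1 / (72 × 1.85) × 0.85 = 3832.5 / 133.20 × 0.85 ≈ 24.5 mL/min
CrCl ≈ 24 mL/min.
ulbefloxacin: < 55 mL/min → 50% of 100 mg = 50 mg.
ostepaxil: 15–39 mL/min → 35% of 1200 mg = 420 mg.
Total = 50 + 420 = 470 mg.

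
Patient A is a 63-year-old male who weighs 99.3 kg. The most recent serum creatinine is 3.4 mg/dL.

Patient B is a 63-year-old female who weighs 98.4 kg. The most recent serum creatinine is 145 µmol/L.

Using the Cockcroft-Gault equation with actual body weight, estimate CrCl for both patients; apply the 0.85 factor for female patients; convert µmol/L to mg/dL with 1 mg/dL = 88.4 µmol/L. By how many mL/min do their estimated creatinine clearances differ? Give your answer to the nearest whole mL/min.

23 mL/min

Patient A: CrCl = (140 − 63) × 99.3 / (72 × 3.4) = 7646.1 / 244.80 ≈ 31.2 mL/min
Patient B: SCr = 145 / 88.4 = 1.64 mg/dL
Patient B: CrCl = (140 − 63) × 98.4 / (72 × 1.64) × 0.85 = 7576.8 / 118.08 × 0.85 ≈ 54.5 mL/min
|31.2 − 54.5| = 23.3 mL/min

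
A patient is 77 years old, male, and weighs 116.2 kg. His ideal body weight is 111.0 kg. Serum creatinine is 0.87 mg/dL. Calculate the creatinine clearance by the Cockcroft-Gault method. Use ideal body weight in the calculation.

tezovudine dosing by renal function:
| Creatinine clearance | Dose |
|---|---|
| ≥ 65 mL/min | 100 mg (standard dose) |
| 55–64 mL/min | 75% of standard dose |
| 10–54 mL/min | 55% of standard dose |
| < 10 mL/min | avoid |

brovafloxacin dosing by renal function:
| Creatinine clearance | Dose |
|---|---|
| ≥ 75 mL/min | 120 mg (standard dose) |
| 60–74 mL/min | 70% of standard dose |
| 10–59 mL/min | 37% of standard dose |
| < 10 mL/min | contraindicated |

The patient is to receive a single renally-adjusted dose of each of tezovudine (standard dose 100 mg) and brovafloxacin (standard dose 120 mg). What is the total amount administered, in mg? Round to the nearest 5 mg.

CrCl = (140 − 77) × 111 / (72 × 0.87) = 6993.0 / 62.64 ≈ 111.6 mL/min
CrCl ≈ 112 mL/min.
tezovudine: ≥ 65 mL/min → 100% of 100 mg = 100 mg.
brovafloxacin: ≥ 75 mL/min → 100% of 120 mg = 120 mg.
Total = 100 + 120 = 220 mg.

220 mg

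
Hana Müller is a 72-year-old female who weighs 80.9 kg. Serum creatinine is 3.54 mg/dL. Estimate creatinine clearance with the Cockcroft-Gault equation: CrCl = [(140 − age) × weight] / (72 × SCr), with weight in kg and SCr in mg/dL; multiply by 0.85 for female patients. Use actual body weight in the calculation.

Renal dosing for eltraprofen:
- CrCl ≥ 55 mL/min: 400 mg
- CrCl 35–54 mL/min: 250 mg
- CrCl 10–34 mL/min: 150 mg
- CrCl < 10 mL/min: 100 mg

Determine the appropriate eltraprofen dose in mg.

150 mg

CrCl = (140 − 72) × 80.9 / (72 × 3.54) × 0.85 = 5501.2 / 254.88 × 0.85 ≈ 18.3 mL/min
CrCl ≈ 18 mL/min → bracket 10–34 mL/min.
Dose for this bracket: 150 mg.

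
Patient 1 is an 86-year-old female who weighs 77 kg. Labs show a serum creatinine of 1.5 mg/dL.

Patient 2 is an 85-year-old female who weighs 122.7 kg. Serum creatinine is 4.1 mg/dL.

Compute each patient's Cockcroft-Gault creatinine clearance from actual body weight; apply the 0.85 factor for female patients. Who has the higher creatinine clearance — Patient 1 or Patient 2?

Patient 1: CrCl = (140 − 86) × 77 / (72 × 1.5) × 0.85 = 4158.0 / 108.00 × 0.85 ≈ 32.7 mL/min
Patient 2: CrCl = (140 − 85) × 122.7 / (72 × 4.1) × 0.85 = 6748.5 / 295.20 × 0.85 ≈ 19.4 mL/min
32.7 vs 19.4 mL/min → Patient 1 is higher.

Patient 1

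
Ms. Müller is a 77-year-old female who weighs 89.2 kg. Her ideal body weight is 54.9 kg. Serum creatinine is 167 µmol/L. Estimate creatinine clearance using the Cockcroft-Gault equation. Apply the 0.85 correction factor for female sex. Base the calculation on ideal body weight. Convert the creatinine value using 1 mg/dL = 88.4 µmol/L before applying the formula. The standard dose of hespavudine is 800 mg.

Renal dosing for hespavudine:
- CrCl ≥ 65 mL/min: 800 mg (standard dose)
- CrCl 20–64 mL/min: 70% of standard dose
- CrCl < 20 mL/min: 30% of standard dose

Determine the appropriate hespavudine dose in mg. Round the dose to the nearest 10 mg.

560 mg

SCr = 167 / 88.4 = 1.889 mg/dL
CrCl = (140 − 77) × 54.9 / (72 × 1.889) × 0.85 = 3458.7 / 136.01 × 0.85 ≈ 21.6 mL/min
CrCl ≈ 22 mL/min → bracket 20–64 mL/min.
70% of 800 mg = 560 mg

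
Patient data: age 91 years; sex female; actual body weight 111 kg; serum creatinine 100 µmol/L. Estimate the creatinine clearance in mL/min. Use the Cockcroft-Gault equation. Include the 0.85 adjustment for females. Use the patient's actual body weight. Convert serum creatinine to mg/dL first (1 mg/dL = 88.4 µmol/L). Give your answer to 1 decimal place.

56.8 mL/min

SCr = 100 / 88.4 = 1.131 mg/dL
CrCl = (140 − 91) × 111 / (72 × 1.131) × 0.85 = 5439.0 / 81.43 × 0.85 ≈ 56.8 mL/min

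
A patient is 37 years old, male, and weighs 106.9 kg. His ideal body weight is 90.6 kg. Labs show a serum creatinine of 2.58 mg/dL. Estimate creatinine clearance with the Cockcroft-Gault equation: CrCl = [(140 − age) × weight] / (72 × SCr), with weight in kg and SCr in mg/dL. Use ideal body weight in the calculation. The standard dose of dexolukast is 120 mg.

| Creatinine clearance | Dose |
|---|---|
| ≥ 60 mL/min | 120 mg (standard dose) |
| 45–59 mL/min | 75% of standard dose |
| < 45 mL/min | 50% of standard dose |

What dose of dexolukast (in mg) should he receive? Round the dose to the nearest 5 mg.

90 mg

CrCl = (140 − 37) × 90.6 / (72 × 2.58) = 9331.8 / 185.76 ≈ 50.2 mL/min
CrCl ≈ 50 mL/min → bracket 45–59 mL/min.
75% of 120 mg = 90 mg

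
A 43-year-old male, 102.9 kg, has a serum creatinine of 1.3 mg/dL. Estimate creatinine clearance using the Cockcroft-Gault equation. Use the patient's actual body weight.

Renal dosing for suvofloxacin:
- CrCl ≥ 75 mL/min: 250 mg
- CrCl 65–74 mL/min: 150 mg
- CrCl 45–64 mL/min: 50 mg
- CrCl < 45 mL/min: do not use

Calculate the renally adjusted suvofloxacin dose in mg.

250 mg

CrCl = (140 − 43) × 102.9 / (72 × 1.3) = 9981.3 / 93.60 ≈ 106.6 mL/min
CrCl ≈ 107 mL/min → bracket ≥ 75 mL/min.
Dose for this bracket: 250 mg.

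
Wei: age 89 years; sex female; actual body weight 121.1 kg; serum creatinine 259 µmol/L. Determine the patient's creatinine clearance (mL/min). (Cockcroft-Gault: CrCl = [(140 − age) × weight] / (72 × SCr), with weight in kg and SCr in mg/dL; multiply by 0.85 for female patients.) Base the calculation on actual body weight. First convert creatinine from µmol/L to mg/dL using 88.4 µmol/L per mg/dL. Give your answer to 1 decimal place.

SCr = 259 / 88.4 = 2.93 mg/dL
CrCl = (140 − 89) × 121.1 / (72 × 2.93) × 0.85 = 6176.1 / 210.96 × 0.85 ≈ 24.9 mL/min

24.9 mL/min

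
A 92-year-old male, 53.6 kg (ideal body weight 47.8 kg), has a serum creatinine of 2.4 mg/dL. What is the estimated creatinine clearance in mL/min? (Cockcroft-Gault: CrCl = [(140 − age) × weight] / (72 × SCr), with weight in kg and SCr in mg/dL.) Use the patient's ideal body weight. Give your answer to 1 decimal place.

13.3 mL/min

CrCl = (140 − 92) × 47.8 / (72 × 2.4) = 2294.4 / 172.80 ≈ 13.3 mL/min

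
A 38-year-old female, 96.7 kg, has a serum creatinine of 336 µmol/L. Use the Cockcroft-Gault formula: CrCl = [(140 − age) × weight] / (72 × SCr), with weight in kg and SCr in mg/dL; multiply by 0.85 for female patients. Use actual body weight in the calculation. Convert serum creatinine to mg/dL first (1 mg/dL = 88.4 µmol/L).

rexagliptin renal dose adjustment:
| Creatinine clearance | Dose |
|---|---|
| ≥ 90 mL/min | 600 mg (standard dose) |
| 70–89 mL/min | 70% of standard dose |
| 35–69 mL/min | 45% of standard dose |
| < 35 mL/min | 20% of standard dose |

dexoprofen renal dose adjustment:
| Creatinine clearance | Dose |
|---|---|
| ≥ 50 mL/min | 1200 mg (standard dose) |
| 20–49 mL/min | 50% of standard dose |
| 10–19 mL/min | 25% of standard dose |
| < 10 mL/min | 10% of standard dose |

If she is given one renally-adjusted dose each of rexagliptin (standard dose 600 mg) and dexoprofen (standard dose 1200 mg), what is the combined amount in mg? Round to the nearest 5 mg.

SCr = 336 / 88.4 = 3.801 mg/dL
CrCl = (140 − 38) × 96.7 / (72 × 3.801) × 0.85 = 9863.4 / 273.67 × 0.85 ≈ 30.6 mL/min
CrCl ≈ 31 mL/min.
rexagliptin: < 35 mL/min → 20% of 600 mg = 120 mg.
dexoprofen: 20–49 mL/min → 50% of 1200 mg = 600 mg.
Total = 120 + 600 = 720 mg.

720 mg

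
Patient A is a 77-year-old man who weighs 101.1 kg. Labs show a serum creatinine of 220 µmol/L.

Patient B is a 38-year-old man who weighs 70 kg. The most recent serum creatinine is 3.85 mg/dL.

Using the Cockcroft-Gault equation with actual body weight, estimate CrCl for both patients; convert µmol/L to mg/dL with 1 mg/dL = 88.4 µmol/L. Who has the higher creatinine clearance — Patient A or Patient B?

Patient A: SCr = 220 / 88.4 = 2.489 mg/dL
Patient A: CrCl = (140 − 77) × 101.1 / (72 × 2.489) = 6369.3 / 179.21 ≈ 35.5 mL/min
Patient B: CrCl = (140 − 38) × 70 / (72 × 3.85) = 7140.0 / 277.20 ≈ 25.8 mL/min
35.5 vs 25.8 mL/min → Patient A is higher.

Patient A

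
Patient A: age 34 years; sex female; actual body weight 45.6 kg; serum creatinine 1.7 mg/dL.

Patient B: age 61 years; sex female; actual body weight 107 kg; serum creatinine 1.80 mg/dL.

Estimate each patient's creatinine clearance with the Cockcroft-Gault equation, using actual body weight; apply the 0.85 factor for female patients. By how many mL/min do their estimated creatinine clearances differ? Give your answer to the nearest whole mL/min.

22 mL/min

Patient A: CrCl = (140 − 34) × 45.6 / (72 × 1.7) × 0.85 = 4833.6 / 122.40 × 0.85 ≈ 33.6 mL/min
Patient B: CrCl = (140 − 61) × 107 / (72 × 1.8) × 0.85 = 8453.0 / 129.60 × 0.85 ≈ 55.4 mL/min
|33.6 − 55.4| = 21.8 mL/min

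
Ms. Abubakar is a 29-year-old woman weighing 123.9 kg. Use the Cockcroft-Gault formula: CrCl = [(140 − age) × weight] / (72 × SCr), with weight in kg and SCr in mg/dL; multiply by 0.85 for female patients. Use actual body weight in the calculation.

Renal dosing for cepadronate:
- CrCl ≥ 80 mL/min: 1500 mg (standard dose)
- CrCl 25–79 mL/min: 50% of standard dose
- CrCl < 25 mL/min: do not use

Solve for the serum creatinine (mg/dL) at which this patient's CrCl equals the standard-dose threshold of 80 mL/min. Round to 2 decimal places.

Standard dose requires CrCl ≥ 80 mL/min.
Set (140 − 29) × 123.9 × 0.85 / (72 × SCr) = 80
SCr = (140 − 29) × 123.9 × 0.85 / (72 × 80) = 2.030 mg/dL

2.03 mg/dL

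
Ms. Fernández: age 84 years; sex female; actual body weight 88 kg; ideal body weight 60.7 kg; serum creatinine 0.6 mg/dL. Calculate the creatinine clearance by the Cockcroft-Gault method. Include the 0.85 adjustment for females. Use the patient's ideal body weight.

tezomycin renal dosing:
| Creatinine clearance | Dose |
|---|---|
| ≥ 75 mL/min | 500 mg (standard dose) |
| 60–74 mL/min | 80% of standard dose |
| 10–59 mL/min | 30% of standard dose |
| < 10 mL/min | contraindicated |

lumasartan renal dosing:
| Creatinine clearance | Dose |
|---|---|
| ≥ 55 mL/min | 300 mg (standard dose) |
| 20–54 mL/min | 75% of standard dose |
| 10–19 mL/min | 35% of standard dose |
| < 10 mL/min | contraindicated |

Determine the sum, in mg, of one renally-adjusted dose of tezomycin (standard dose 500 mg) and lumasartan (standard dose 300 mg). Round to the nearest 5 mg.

700 mg

CrCl = (140 − 84) × 60.7 / (72 × 0.6) × 0.85 = 3399.2 / 43.20 × 0.85 ≈ 66.9 mL/min
CrCl ≈ 67 mL/min.
tezomycin: 60–74 mL/min → 80% of 500 mg = 400 mg.
lumasartan: ≥ 55 mL/min → 100% of 300 mg = 300 mg.
Total = 400 + 300 = 700 mg.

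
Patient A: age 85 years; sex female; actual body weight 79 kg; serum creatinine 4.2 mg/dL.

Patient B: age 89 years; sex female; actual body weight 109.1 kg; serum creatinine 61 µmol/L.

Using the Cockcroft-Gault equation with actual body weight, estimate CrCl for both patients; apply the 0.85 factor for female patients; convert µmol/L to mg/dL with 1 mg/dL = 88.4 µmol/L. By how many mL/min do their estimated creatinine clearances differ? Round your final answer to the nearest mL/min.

Patient A: CrCl = (140 − 85) × 79 / (72 × 4.2) × 0.85 = 4345.0 / 302.40 × 0.85 ≈ 12.2 mL/min
Patient B: SCr = 61 / 88.4 = 0.69 mg/dL
Patient B: CrCl = (140 − 89) × 109.1 / (72 × 0.69) × 0.85 = 5564.1 / 49.68 × 0.85 ≈ 95.2 mL/min
|12.2 − 95.2| = 83.0 mL/min

83 mL/min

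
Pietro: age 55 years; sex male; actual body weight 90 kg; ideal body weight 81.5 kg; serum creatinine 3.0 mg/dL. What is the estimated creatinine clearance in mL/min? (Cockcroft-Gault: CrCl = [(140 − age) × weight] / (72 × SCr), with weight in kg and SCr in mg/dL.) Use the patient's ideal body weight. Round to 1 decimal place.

32.1 mL/min

CrCl = (140 − 55) × 81.5 / (72 × 3) = 6927.5 / 216.00 ≈ 32.1 mL/min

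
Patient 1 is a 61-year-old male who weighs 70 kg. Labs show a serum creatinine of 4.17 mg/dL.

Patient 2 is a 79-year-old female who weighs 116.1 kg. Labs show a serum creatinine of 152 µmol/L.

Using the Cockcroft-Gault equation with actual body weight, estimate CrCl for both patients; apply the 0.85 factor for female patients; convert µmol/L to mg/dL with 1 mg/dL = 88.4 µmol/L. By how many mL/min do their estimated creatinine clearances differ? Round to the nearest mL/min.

Patient 1: CrCl = (140 − 61) × 70 / (72 × 4.17) = 5530.0 / 300.24 ≈ 18.4 mL/min
Patient 2: SCr = 152 / 88.4 = 1.719 mg/dL
Patient 2: CrCl = (140 − 79) × 116.1 / (72 × 1.719) × 0.85 = 7082.1 / 123.77 × 0.85 ≈ 48.6 mL/min
|18.4 − 48.6| = 30.2 mL/min

30 mL/min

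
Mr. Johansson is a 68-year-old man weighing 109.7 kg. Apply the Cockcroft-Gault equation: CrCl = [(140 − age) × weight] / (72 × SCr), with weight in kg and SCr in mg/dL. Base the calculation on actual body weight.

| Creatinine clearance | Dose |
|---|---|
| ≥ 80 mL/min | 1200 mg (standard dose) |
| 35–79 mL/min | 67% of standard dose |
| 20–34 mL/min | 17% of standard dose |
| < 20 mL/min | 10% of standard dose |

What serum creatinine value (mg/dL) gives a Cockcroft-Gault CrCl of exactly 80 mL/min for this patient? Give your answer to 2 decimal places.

1.37 mg/dL

Standard dose requires CrCl ≥ 80 mL/min.
Set (140 − 68) × 109.7 / (72 × SCr) = 80
SCr = (140 − 68) × 109.7 / (72 × 80) = 1.371 mg/dL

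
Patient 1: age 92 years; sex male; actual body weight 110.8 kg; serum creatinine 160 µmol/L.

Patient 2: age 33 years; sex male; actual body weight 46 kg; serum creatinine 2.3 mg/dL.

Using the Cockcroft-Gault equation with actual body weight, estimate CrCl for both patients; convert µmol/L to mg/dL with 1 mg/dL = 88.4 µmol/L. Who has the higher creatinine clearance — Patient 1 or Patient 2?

Patient 1: SCr = 160 / 88.4 = 1.81 mg/dL
Patient 1: CrCl = (140 − 92) × 110.8 / (72 × 1.81) = 5318.4 / 130.32 ≈ 40.8 mL/min
Patient 2: CrCl = (140 − 33) × 46 / (72 × 2.3) = 4922.0 / 165.60 ≈ 29.7 mL/min
40.8 vs 29.7 mL/min → Patient 1 is higher.

Patient 1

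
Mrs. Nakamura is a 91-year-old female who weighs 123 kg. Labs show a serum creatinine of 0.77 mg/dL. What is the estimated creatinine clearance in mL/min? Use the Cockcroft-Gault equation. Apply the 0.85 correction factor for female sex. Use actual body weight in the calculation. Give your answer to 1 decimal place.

CrCl = (140 − 91) × 123 / (72 × 0.77) × 0.85 = 6027.0 / 55.44 × 0.85 ≈ 92.4 mL/min

92.4 mL/min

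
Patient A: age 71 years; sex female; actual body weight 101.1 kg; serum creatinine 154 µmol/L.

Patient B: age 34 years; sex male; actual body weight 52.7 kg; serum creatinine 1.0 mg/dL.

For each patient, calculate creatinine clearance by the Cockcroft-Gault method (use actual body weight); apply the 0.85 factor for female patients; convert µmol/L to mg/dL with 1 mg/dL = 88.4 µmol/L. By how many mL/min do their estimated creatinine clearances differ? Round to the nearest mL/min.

Patient A: SCr = 154 / 88.4 = 1.742 mg/dL
Patient A: CrCl = (140 − 71) × 101.1 / (72 × 1.742) × 0.85 = 6975.9 / 125.42 × 0.85 ≈ 47.3 mL/min
Patient B: CrCl = (140 − 34) × 52.7 / (72 × 1) = 5586.2 / 72.00 ≈ 77.6 mL/min
|47.3 − 77.6| = 30.3 mL/min

30 mL/min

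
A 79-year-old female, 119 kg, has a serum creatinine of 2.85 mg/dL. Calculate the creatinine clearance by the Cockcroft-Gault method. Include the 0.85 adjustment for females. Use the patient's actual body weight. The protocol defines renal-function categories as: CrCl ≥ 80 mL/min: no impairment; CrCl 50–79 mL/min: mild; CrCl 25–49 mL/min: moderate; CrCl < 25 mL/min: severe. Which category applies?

CrCl = (140 − 79) × 119 / (72 × 2.85) × 0.85 = 7259.0 / 205.20 × 0.85 ≈ 30.1 mL/min
30 mL/min falls in the 'moderate' range.

moderate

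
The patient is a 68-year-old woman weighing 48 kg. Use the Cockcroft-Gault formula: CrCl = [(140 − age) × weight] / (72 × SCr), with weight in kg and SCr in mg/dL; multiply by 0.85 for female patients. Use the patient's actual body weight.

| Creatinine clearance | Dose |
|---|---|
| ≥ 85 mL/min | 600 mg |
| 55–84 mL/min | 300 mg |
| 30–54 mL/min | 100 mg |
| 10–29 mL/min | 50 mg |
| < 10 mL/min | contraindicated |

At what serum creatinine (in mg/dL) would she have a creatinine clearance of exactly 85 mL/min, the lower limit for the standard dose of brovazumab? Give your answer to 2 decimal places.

0.48 mg/dL

Standard dose requires CrCl ≥ 85 mL/min.
Set (140 − 68) × 48 × 0.85 / (72 × SCr) = 85
SCr = (140 − 68) × 48 × 0.85 / (72 × 85) = 0.480 mg/dL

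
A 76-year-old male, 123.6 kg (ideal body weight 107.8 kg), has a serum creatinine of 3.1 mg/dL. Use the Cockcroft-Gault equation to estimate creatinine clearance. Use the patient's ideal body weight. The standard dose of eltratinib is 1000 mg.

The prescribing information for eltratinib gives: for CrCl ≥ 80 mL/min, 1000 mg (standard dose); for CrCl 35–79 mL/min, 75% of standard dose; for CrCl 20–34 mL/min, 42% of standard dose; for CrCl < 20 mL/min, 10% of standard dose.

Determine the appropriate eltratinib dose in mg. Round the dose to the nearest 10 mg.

CrCl = (140 − 76) × 107.8 / (72 × 3.1) = 6899.2 / 223.20 ≈ 30.9 mL/min
CrCl ≈ 31 mL/min → bracket 20–34 mL/min.
42% of 1000 mg = 420 mg

420 mg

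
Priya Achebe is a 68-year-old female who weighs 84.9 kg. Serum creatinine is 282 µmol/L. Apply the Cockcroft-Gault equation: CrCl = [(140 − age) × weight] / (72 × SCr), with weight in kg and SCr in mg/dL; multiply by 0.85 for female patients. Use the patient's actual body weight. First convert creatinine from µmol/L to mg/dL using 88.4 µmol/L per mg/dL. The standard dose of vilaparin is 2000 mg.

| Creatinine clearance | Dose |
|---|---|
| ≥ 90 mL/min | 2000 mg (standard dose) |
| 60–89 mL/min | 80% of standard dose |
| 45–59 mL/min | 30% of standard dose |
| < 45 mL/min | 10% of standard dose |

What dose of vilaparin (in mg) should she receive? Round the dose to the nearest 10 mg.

SCr = 282 / 88.4 = 3.19 mg/dL
CrCl = (140 − 68) × 84.9 / (72 × 3.19) × 0.85 = 6112.8 / 229.68 × 0.85 ≈ 22.6 mL/min
CrCl ≈ 23 mL/min → bracket < 45 mL/min.
10% of 2000 mg = 200 mg

200 mg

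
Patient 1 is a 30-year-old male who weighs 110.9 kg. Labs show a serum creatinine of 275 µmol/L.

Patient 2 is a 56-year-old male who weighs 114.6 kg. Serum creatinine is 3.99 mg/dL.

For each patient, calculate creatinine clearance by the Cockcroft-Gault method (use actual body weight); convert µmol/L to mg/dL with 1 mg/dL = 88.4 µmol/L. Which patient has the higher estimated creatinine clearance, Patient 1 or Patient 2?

Patient 1: SCr = 275 / 88.4 = 3.111 mg/dL
Patient 1: CrCl = (140 − 30) × 110.9 / (72 × 3.111) = 12199.0 / 223.99 ≈ 54.5 mL/min
Patient 2: CrCl = (140 − 56) × 114.6 / (72 × 3.99) = 9626.4 / 287.28 ≈ 33.5 mL/min
54.5 vs 33.5 mL/min → Patient 1 is higher.

Patient 1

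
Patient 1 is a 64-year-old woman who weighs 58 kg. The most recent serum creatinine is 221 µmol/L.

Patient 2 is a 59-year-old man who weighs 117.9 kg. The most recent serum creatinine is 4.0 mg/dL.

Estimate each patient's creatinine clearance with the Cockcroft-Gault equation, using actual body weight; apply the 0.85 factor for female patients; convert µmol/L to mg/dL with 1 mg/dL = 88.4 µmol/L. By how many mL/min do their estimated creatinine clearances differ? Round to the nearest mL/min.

12 mL/min

Patient 1: SCr = 221 / 88.4 = 2.5 mg/dL
Patient 1: CrCl = (140 − 64) × 58 / (72 × 2.5) × 0.85 = 4408.0 / 180.00 × 0.85 ≈ 20.8 mL/min
Patient 2: CrCl = (140 − 59) × 117.9 / (72 × 4) = 9549.9 / 288.00 ≈ 33.2 mL/min
|20.8 − 33.2| = 12.4 mL/min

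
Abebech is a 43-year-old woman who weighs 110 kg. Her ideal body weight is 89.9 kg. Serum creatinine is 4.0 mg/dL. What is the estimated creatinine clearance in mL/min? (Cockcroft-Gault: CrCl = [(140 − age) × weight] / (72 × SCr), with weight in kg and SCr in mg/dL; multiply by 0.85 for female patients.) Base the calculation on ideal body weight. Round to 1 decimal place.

CrCl = (140 − 43) × 89.9 / (72 × 4) × 0.85 = 8720.3 / 288.00 × 0.85 ≈ 25.7 mL/min

25.7 mL/min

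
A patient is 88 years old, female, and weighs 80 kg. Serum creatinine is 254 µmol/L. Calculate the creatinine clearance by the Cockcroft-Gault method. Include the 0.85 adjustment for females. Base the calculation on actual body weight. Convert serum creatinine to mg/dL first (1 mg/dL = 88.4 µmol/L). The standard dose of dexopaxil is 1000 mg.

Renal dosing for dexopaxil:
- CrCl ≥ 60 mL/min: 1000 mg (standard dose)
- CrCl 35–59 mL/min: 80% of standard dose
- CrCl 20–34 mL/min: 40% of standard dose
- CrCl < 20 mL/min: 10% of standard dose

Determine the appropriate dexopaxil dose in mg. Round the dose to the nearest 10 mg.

100 mg

SCr = 254 / 88.4 = 2.873 mg/dL
CrCl = (140 − 88) × 80 / (72 × 2.873) × 0.85 = 4160.0 / 206.86 × 0.85 ≈ 17.1 mL/min
CrCl ≈ 17 mL/min → bracket < 20 mL/min.
10% of 1000 mg = 100 mg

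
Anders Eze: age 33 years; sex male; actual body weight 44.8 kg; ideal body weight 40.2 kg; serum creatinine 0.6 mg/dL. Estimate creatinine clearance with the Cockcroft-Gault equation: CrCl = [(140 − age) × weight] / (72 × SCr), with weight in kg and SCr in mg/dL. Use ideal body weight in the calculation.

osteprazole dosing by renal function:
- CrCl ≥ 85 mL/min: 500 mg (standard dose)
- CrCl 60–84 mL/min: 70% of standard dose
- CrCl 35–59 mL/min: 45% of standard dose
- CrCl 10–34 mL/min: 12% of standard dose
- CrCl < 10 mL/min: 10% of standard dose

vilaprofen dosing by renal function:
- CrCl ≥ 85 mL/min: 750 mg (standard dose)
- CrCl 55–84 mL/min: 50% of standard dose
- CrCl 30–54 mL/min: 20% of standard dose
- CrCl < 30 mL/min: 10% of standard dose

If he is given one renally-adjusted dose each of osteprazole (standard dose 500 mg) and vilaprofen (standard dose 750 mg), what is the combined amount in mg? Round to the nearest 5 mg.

CrCl = (140 − 33) × 40.2 / (72 × 0.6) = 4301.4 / 43.20 ≈ 99.6 mL/min
CrCl ≈ 100 mL/min.
osteprazole: ≥ 85 mL/min → 100% of 500 mg = 500 mg.
vilaprofen: ≥ 85 mL/min → 100% of 750 mg = 750 mg.
Total = 500 + 750 = 1250 mg.

1250 mg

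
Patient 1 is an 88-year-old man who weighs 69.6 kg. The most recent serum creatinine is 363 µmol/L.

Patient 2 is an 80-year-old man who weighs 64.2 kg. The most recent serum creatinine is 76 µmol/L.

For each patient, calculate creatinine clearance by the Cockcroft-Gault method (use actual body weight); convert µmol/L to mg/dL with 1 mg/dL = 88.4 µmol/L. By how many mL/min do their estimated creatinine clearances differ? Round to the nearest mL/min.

Patient 1: SCr = 363 / 88.4 = 4.106 mg/dL
Patient 1: CrCl = (140 − 88) × 69.6 / (72 × 4.106) = 3619.2 / 295.63 ≈ 12.2 mL/min
Patient 2: SCr = 76 / 88.4 = 0.86 mg/dL
Patient 2: CrCl = (140 − 80) × 64.2 / (72 × 0.86) = 3852.0 / 61.92 ≈ 62.2 mL/min
|12.2 − 62.2| = 50.0 mL/min

50 mL/min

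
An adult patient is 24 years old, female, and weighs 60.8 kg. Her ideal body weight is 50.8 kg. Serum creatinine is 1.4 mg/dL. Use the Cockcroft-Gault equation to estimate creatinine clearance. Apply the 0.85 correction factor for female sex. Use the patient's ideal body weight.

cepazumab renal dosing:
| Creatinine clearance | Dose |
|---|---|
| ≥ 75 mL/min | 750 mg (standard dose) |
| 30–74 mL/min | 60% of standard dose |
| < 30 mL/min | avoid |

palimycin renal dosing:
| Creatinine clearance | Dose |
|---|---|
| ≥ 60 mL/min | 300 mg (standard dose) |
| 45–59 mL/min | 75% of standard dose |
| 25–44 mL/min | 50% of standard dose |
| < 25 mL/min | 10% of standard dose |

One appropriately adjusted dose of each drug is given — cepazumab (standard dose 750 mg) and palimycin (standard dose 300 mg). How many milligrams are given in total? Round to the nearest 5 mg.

CrCl = (140 − 24) × 50.8 / (72 × 1.4) × 0.85 = 5892.8 / 100.80 × 0.85 ≈ 49.7 mL/min
CrCl ≈ 50 mL/min.
cepazumab: 30–74 mL/min → 60% of 750 mg = 450 mg.
palimycin: 45–59 mL/min → 75% of 300 mg = 225 mg.
Total = 450 + 225 = 675 mg.

675 mg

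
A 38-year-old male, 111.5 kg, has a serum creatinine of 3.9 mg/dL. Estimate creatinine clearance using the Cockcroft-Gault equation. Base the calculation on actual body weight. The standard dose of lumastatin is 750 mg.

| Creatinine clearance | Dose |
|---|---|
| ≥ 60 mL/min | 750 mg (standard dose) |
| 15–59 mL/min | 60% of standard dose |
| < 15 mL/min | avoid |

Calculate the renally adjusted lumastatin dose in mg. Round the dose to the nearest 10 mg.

CrCl = (140 − 38) × 111.5 / (72 × 3.9) = 11373.0 / 280.80 ≈ 40.5 mL/min
CrCl ≈ 41 mL/min → bracket 15–59 mL/min.
60% of 750 mg = 450 mg

450 mg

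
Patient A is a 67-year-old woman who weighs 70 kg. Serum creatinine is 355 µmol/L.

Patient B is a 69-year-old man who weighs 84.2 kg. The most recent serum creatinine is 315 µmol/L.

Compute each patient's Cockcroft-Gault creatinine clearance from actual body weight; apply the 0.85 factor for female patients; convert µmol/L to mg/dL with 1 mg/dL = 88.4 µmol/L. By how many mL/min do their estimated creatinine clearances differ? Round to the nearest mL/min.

8 mL/min

Patient A: SCr = 355 / 88.4 = 4.016 mg/dL
Patient A: CrCl = (140 − 67) × 70 / (72 × 4.016) × 0.85 = 5110.0 / 289.15 × 0.85 ≈ 15.0 mL/min
Patient B: SCr = 315 / 88.4 = 3.563 mg/dL
Patient B: CrCl = (140 − 69) × 84.2 / (72 × 3.563) = 5978.2 / 256.54 ≈ 23.3 mL/min
|15.0 − 23.3| = 8.3 mL/min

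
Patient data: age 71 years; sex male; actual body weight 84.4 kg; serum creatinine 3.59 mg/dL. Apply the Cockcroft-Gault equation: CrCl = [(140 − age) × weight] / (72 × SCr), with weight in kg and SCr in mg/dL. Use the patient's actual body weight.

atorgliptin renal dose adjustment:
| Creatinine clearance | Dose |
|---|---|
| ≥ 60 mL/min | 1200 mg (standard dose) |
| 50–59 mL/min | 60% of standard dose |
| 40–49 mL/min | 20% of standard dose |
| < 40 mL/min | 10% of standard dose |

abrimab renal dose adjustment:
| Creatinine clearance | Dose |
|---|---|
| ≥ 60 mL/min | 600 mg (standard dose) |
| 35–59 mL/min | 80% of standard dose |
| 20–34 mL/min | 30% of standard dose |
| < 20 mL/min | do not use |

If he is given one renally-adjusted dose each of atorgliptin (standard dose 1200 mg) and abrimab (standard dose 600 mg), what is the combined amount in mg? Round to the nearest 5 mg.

300 mg

CrCl = (140 − 71) × 84.4 / (72 × 3.59) = 5823.6 / 258.48 ≈ 22.5 mL/min
CrCl ≈ 23 mL/min.
atorgliptin: < 40 mL/min → 10% of 1200 mg = 120 mg.
abrimab: 20–34 mL/min → 30% of 600 mg = 180 mg.
Total = 120 + 180 = 300 mg.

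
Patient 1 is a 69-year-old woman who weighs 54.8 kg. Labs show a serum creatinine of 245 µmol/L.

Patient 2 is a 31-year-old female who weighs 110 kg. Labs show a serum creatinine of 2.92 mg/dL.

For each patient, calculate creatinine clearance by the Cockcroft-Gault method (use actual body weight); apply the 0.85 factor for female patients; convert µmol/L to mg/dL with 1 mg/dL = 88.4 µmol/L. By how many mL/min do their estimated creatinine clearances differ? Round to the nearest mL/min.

32 mL/min

Patient 1: SCr = 245 / 88.4 = 2.771 mg/dL
Patient 1: CrCl = (140 − 69) × 54.8 / (72 × 2.771) × 0.85 = 3890.8 / 199.51 × 0.85 ≈ 16.6 mL/min
Patient 2: CrCl = (140 − 31) × 110 / (72 × 2.92) × 0.85 = 11990.0 / 210.24 × 0.85 ≈ 48.5 mL/min
|16.6 − 48.5| = 31.9 mL/min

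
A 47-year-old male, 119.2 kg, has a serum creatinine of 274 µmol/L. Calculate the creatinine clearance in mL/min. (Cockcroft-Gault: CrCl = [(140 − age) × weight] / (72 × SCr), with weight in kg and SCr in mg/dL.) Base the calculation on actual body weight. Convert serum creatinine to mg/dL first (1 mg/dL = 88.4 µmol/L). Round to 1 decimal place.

49.7 mL/min

SCr = 274 / 88.4 = 3.1 mg/dL
CrCl = (140 − 47) × 119.2 / (72 × 3.1) = 11085.6 / 223.20 ≈ 49.7 mL/min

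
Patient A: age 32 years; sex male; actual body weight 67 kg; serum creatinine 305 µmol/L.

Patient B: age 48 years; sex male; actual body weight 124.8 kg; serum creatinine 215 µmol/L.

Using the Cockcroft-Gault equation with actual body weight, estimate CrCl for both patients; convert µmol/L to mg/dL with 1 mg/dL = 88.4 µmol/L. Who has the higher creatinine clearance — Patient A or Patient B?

Patient B

Patient A: SCr = 305 / 88.4 = 3.45 mg/dL
Patient A: CrCl = (140 − 32) × 67 / (72 × 3.45) = 7236.0 / 248.40 ≈ 29.1 mL/min
Patient B: SCr = 215 / 88.4 = 2.432 mg/dL
Patient B: CrCl = (140 − 48) × 124.8 / (72 × 2.432) = 11481.6 / 175.10 ≈ 65.6 mL/min
29.1 vs 65.6 mL/min → Patient B is higher.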